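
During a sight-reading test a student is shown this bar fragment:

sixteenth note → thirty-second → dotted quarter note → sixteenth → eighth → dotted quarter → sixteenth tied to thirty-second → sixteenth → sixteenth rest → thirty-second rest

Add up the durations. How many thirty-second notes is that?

Working in thirty-second notes: sixteenth note = 2; thirty-second = 1; dotted quarter note = 12; sixteenth = 2; eighth = 4; dotted quarter = 12; sixteenth tied to thirty-second (sixteenth + thirty-second) = 3; sixteenth = 2; sixteenth rest = 2; thirty-second rest = 1.
Altogether 2 + 1 + 12 + 2 + 4 + 12 + 3 + 2 + 2 + 1 = 41 thirty-second notes.

41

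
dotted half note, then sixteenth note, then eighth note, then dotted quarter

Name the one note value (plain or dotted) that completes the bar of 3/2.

dotted eighth note

The bar of 3/2 = 24 sixteenth notes.
Express everything in sixteenth notes: dotted half note = 12; sixteenth note = 1; eighth note = 2; dotted quarter = 6.
Adding: 12 + 1 + 2 + 6 = 21.
Remaining: 24 − 21 = 3 sixteenth notes, which is a dotted eighth note.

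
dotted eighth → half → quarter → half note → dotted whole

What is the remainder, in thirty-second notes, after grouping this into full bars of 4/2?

One bar of 4/2 = 32 sixteenth notes.
Express everything in sixteenth notes: dotted eighth = 3; half = 8; quarter = 4; half note = 8; dotted whole = 24.
Adding: 3 + 8 + 4 + 8 + 24 = 47.
47 ÷ 32 = 1 complete bar with 15 sixteenth notes remaining = 30 thirty-second notes.

30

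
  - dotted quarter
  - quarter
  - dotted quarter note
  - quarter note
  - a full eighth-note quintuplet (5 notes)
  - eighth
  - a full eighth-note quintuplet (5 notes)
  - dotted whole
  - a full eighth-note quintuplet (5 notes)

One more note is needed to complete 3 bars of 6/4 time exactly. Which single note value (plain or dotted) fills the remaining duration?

eighth note

3 bars of 6/4 = 36 eighth notes.
In eighth notes: dotted quarter = 3; quarter = 2; dotted quarter note = 3; quarter note = 2; a full eighth-note quintuplet (5 notes) (five quintuplet eighths span one half) = 4; eighth = 1; a full eighth-note quintuplet (5 notes) (five quintuplet eighths span one half) = 4; dotted whole = 12; a full eighth-note quintuplet (5 notes) (five quintuplet eighths span one half) = 4.
Adding: 3 + 2 + 3 + 2 + 4 + 1 + 4 + 12 + 4 = 35.
Remaining: 36 − 35 = 1 eighth note, which is a eighth note.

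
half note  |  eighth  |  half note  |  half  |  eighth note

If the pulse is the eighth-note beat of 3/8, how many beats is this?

One eighth-note beat = 2 sixteenth notes.
Convert each value to sixteenth notes: half note = 8; eighth = 2; half note = 8; half = 8; eighth note = 2.
Total: 8 + 2 + 8 + 8 + 2 = 28.
28 ÷ 2 = 14 beats.

14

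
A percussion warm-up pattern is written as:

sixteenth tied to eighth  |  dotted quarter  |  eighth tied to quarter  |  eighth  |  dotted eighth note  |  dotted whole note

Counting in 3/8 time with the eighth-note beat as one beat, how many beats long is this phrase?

One eighth-note beat = 2 sixteenth notes.
Express everything in sixteenth notes: sixteenth tied to eighth (sixteenth + eighth) = 3; dotted quarter = 6; eighth tied to quarter (eighth + quarter) = 6; eighth = 2; dotted eighth note = 3; dotted whole note = 24.
Adding: 3 + 6 + 6 + 2 + 3 + 24 = 44.
44 ÷ 2 = 22 beats.

22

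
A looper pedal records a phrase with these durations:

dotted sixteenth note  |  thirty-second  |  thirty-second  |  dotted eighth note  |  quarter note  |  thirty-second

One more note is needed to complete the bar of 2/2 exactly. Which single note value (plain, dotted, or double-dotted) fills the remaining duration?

dotted quarter note

The bar of 2/2 = 32 thirty-second notes.
Express everything in thirty-second notes: dotted sixteenth note = 3; thirty-second = 1; thirty-second = 1; dotted eighth note = 6; quarter note = 8; thirty-second = 1.
Total: 3 + 1 + 1 + 6 + 8 + 1 = 20.
Remaining: 32 − 20 = 12 thirty-second notes, which is a dotted quarter note.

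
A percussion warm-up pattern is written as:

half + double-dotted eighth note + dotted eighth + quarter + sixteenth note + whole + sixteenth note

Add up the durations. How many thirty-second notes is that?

73

Express everything in thirty-second notes: half = 16; double-dotted eighth note = 7; dotted eighth = 6; quarter = 8; sixteenth note = 2; whole = 32; sixteenth note = 2.
Total: 16 + 7 + 6 + 8 + 2 + 32 + 2 = 73 thirty-second notes.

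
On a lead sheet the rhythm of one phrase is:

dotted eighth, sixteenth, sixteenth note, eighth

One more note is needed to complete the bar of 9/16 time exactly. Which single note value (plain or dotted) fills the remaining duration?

The bar of 9/16 = 9 sixteenth notes.
In sixteenth notes: dotted eighth = 3; sixteenth = 1; sixteenth note = 1; eighth = 2.
Adding: 3 + 1 + 1 + 2 = 7.
Remaining: 9 − 7 = 2 sixteenth notes, which is a eighth note.

eighth note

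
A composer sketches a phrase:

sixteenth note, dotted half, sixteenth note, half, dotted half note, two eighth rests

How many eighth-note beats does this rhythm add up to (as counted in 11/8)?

19

One eighth-note beat = 2 sixteenth notes.
In sixteenth notes: sixteenth note = 1; dotted half = 12; sixteenth note = 1; half = 8; dotted half note = 12; eighth rest = 2; eighth rest = 2.
Altogether 1 + 12 + 1 + 8 + 12 + 2 + 2 = 38.
38 ÷ 2 = 19 beats.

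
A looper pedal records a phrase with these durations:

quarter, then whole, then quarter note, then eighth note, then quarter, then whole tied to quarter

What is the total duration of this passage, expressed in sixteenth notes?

Each duration in sixteenth notes: quarter = 4; whole = 16; quarter note = 4; eighth note = 2; quarter = 4; whole tied to quarter (whole + quarter) = 20.
Altogether 4 + 16 + 4 + 2 + 4 + 20 = 50 sixteenth notes.

50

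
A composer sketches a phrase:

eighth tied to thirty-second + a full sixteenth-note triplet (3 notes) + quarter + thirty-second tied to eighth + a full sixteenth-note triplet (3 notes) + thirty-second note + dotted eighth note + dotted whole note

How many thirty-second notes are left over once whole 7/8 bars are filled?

25

One bar of 7/8 = 28 thirty-second notes.
Express everything in thirty-second notes: eighth tied to thirty-second (eighth + thirty-second) = 5; a full sixteenth-note triplet (3 notes) (three triplet sixteenths span one eighth) = 4; quarter = 8; thirty-second tied to eighth (thirty-second + eighth) = 5; a full sixteenth-note triplet (3 notes) (three triplet sixteenths span one eighth) = 4; thirty-second note = 1; dotted eighth note = 6; dotted whole note = 48.
Adding: 5 + 4 + 8 + 5 + 4 + 1 + 6 + 48 = 81.
81 ÷ 28 = 2 complete bars with 25 thirty-second notes remaining.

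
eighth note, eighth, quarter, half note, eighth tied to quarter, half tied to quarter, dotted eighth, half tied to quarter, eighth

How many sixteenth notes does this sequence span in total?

51

Convert each value to sixteenth notes: eighth note = 2; eighth = 2; quarter = 4; half note = 8; eighth tied to quarter (eighth + quarter) = 6; half tied to quarter (half + quarter) = 12; dotted eighth = 3; half tied to quarter (half + quarter) = 12; eighth = 2.
Adding: 2 + 2 + 4 + 8 + 6 + 12 + 3 + 12 + 2 = 51 sixteenth notes.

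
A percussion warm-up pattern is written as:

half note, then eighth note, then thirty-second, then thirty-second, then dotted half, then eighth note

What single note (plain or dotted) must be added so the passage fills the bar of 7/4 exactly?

The bar of 7/4 = 56 thirty-second notes.
Working in thirty-second notes: half note = 16; eighth note = 4; thirty-second = 1; thirty-second = 1; dotted half = 24; eighth note = 4.
Total: 16 + 4 + 1 + 1 + 24 + 4 = 50.
Remaining: 56 − 50 = 6 thirty-second notes, which is a dotted eighth note.

dotted eighth note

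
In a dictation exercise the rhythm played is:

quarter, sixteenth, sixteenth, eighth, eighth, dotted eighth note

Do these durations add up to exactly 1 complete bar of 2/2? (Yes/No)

No

One bar of 2/2 = 16 sixteenth notes.
Working in sixteenth notes: quarter = 4; sixteenth = 1; sixteenth = 1; eighth = 2; eighth = 2; dotted eighth note = 3.
Altogether 4 + 1 + 1 + 2 + 2 + 3 = 13.
13 falls short of 16, so the answer is No.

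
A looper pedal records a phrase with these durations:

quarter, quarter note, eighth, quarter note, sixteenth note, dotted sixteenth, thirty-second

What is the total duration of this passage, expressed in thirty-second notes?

Express everything in thirty-second notes: quarter = 8; quarter note = 8; eighth = 4; quarter note = 8; sixteenth note = 2; dotted sixteenth = 3; thirty-second = 1.
Sum: 8 + 8 + 4 + 8 + 2 + 3 + 1 = 34 thirty-second notes.

34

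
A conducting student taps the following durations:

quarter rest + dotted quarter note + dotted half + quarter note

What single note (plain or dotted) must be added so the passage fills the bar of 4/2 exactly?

dotted quarter note

The bar of 4/2 = 16 eighth notes.
Working in eighth notes: quarter rest = 2; dotted quarter note = 3; dotted half = 6; quarter note = 2.
Sum: 2 + 3 + 6 + 2 = 13.
Remaining: 16 − 13 = 3 eighth notes, which is a dotted quarter note.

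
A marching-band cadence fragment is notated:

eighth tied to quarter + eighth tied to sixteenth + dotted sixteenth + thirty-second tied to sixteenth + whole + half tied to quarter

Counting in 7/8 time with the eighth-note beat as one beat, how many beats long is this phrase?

One eighth-note beat = 4 thirty-second notes.
Express everything in thirty-second notes: eighth tied to quarter (eighth + quarter) = 12; eighth tied to sixteenth (eighth + sixteenth) = 6; dotted sixteenth = 3; thirty-second tied to sixteenth (thirty-second + sixteenth) = 3; whole = 32; half tied to quarter (half + quarter) = 24.
Sum: 12 + 6 + 3 + 3 + 32 + 24 = 80.
80 ÷ 4 = 20 beats.

20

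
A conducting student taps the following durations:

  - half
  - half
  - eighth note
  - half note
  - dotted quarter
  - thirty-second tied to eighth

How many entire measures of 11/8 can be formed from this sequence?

1

One bar of 11/8 = 44 thirty-second notes.
Each duration in thirty-second notes: half = 16; half = 16; eighth note = 4; half note = 16; dotted quarter = 12; thirty-second tied to eighth (thirty-second + eighth) = 5.
Adding: 16 + 16 + 4 + 16 + 12 + 5 = 69.
69 ÷ 44 = 1 complete bar with 25 left over.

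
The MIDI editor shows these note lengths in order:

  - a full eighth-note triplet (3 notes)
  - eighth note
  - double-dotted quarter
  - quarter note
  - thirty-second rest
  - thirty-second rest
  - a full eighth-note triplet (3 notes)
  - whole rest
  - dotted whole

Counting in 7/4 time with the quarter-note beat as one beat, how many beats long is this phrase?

15.5

One quarter-note beat = 8 thirty-second notes.
In thirty-second notes: a full eighth-note triplet (3 notes) (three triplet eighths span one quarter) = 8; eighth note = 4; double-dotted quarter = 14; quarter note = 8; thirty-second rest = 1; thirty-second rest = 1; a full eighth-note triplet (3 notes) (three triplet eighths span one quarter) = 8; whole rest = 32; dotted whole = 48.
Altogether 8 + 4 + 14 + 8 + 1 + 1 + 8 + 32 + 48 = 124.
124 ÷ 8 = 15.5 beats.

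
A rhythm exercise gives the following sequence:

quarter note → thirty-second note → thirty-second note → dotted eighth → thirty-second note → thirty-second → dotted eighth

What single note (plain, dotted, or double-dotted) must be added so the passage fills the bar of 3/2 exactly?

dotted half note

The bar of 3/2 = 48 thirty-second notes.
In thirty-second notes: quarter note = 8; thirty-second note = 1; thirty-second note = 1; dotted eighth = 6; thirty-second note = 1; thirty-second = 1; dotted eighth = 6.
Total: 8 + 1 + 1 + 6 + 1 + 1 + 6 = 24.
Remaining: 48 − 24 = 24 thirty-second notes, which is a dotted half note.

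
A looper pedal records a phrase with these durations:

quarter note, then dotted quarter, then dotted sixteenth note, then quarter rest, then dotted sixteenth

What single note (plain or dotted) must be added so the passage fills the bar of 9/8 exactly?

The bar of 9/8 = 36 thirty-second notes.
Working in thirty-second notes: quarter note = 8; dotted quarter = 12; dotted sixteenth note = 3; quarter rest = 8; dotted sixteenth = 3.
Adding: 8 + 12 + 3 + 8 + 3 = 34.
Remaining: 36 − 34 = 2 thirty-second notes, which is a sixteenth note.

sixteenth note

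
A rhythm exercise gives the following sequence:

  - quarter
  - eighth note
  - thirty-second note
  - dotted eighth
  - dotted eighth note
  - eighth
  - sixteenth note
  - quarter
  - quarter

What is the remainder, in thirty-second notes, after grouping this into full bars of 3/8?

One bar of 3/8 = 12 thirty-second notes.
Working in thirty-second notes: quarter = 8; eighth note = 4; thirty-second note = 1; dotted eighth = 6; dotted eighth note = 6; eighth = 4; sixteenth note = 2; quarter = 8; quarter = 8.
Adding: 8 + 4 + 1 + 6 + 6 + 4 + 2 + 8 + 8 = 47.
47 ÷ 12 = 3 complete bars with 11 thirty-second notes remaining.

11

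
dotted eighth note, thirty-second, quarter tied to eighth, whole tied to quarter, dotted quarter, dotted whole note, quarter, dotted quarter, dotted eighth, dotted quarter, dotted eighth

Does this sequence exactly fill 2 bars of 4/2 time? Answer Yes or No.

One bar of 4/2 = 64 thirty-second notes, so 2 bars = 128.
Convert each value to thirty-second notes: dotted eighth note = 6; thirty-second = 1; quarter tied to eighth (quarter + eighth) = 12; whole tied to quarter (whole + quarter) = 40; dotted quarter = 12; dotted whole note = 48; quarter = 8; dotted quarter = 12; dotted eighth = 6; dotted quarter = 12; dotted eighth = 6.
Sum: 6 + 1 + 12 + 40 + 12 + 48 + 8 + 12 + 6 + 12 + 6 = 163.
163 exceeds 128, so the answer is No.

No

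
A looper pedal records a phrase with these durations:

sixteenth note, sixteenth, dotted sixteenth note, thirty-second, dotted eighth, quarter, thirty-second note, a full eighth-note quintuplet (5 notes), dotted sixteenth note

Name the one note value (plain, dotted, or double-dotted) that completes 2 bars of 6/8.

dotted eighth note

2 bars of 6/8 = 48 thirty-second notes.
Working in thirty-second notes: sixteenth note = 2; sixteenth = 2; dotted sixteenth note = 3; thirty-second = 1; dotted eighth = 6; quarter = 8; thirty-second note = 1; a full eighth-note quintuplet (5 notes) (five quintuplet eighths span one half) = 16; dotted sixteenth note = 3.
Adding: 2 + 2 + 3 + 1 + 6 + 8 + 1 + 16 + 3 = 42.
Remaining: 48 − 42 = 6 thirty-second notes, which is a dotted eighth note.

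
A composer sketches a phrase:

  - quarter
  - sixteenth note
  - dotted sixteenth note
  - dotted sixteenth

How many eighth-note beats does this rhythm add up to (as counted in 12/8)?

4

One eighth-note beat = 4 thirty-second notes.
In thirty-second notes: quarter = 8; sixteenth note = 2; dotted sixteenth note = 3; dotted sixteenth = 3.
Altogether 8 + 2 + 3 + 3 = 16.
16 ÷ 4 = 4 beats.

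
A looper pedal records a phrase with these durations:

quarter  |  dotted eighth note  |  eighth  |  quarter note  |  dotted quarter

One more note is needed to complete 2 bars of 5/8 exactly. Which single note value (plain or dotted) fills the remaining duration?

2 bars of 5/8 = 20 sixteenth notes.
Express everything in sixteenth notes: quarter = 4; dotted eighth note = 3; eighth = 2; quarter note = 4; dotted quarter = 6.
Sum: 4 + 3 + 2 + 4 + 6 = 19.
Remaining: 20 − 19 = 1 sixteenth note, which is a sixteenth note.

sixteenth note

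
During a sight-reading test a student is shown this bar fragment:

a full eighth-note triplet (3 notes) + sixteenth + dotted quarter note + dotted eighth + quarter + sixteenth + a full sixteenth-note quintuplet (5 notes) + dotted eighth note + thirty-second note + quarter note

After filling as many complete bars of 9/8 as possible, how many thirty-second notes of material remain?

One bar of 9/8 = 36 thirty-second notes.
Express everything in thirty-second notes: a full eighth-note triplet (3 notes) (three triplet eighths span one quarter) = 8; sixteenth = 2; dotted quarter note = 12; dotted eighth = 6; quarter = 8; sixteenth = 2; a full sixteenth-note quintuplet (5 notes) (five quintuplet sixteenths span one quarter) = 8; dotted eighth note = 6; thirty-second note = 1; quarter note = 8.
Adding: 8 + 2 + 12 + 6 + 8 + 2 + 8 + 6 + 1 + 8 = 61.
61 ÷ 36 = 1 complete bar with 25 thirty-second notes remaining.

25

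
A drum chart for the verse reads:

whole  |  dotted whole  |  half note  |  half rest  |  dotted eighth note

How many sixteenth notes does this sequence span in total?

Convert each value to sixteenth notes: whole = 16; dotted whole = 24; half note = 8; half rest = 8; dotted eighth note = 3.
Total: 16 + 24 + 8 + 8 + 3 = 59 sixteenth notes.

59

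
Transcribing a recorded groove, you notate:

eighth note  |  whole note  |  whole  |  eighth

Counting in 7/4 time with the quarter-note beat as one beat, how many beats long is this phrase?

One quarter-note beat = 2 eighth notes.
In eighth notes: eighth note = 1; whole note = 8; whole = 8; eighth = 1.
Adding: 1 + 8 + 8 + 1 = 18.
18 ÷ 2 = 9 beats.

9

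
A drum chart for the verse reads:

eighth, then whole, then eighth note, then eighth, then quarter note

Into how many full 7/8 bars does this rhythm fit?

One bar of 7/8 = 7 eighth notes.
Convert each value to eighth notes: eighth = 1; whole = 8; eighth note = 1; eighth = 1; quarter note = 2.
Altogether 1 + 8 + 1 + 1 + 2 = 13.
13 ÷ 7 = 1 complete bar with 6 left over.

1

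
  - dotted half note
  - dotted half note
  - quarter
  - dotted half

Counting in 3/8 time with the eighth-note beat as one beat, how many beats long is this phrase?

One eighth-note beat = 2 sixteenth notes.
Convert each value to sixteenth notes: dotted half note = 12; dotted half note = 12; quarter = 4; dotted half = 12.
Altogether 12 + 12 + 4 + 12 = 40.
40 ÷ 2 = 20 beats.

20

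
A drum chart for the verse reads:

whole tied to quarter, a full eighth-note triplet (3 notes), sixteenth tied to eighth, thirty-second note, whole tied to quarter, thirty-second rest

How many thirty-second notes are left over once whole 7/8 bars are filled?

One bar of 7/8 = 28 thirty-second notes.
Express everything in thirty-second notes: whole tied to quarter (whole + quarter) = 40; a full eighth-note triplet (3 notes) (three triplet eighths span one quarter) = 8; sixteenth tied to eighth (sixteenth + eighth) = 6; thirty-second note = 1; whole tied to quarter (whole + quarter) = 40; thirty-second rest = 1.
Total: 40 + 8 + 6 + 1 + 40 + 1 = 96.
96 ÷ 28 = 3 complete bars with 12 thirty-second notes remaining.

12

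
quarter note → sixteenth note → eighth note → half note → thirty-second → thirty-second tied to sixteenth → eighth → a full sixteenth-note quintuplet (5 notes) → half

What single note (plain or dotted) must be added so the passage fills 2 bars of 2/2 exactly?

2 bars of 2/2 = 64 thirty-second notes.
Convert each value to thirty-second notes: quarter note = 8; sixteenth note = 2; eighth note = 4; half note = 16; thirty-second = 1; thirty-second tied to sixteenth (thirty-second + sixteenth) = 3; eighth = 4; a full sixteenth-note quintuplet (5 notes) (five quintuplet sixteenths span one quarter) = 8; half = 16.
Altogether 8 + 2 + 4 + 16 + 1 + 3 + 4 + 8 + 16 = 62.
Remaining: 64 − 62 = 2 thirty-second notes, which is a sixteenth note.

sixteenth note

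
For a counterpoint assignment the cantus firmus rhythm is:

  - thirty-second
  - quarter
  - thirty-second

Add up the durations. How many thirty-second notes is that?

10

Each duration in thirty-second notes: thirty-second = 1; quarter = 8; thirty-second = 1.
Altogether 1 + 8 + 1 = 10 thirty-second notes.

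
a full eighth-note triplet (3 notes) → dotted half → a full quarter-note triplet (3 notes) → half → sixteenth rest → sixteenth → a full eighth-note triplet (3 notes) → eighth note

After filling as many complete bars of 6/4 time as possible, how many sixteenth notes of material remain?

One bar of 6/4 = 24 sixteenth notes.
Express everything in sixteenth notes: a full eighth-note triplet (3 notes) (three triplet eighths span one quarter) = 4; dotted half = 12; a full quarter-note triplet (3 notes) (three triplet quarters span one half) = 8; half = 8; sixteenth rest = 1; sixteenth = 1; a full eighth-note triplet (3 notes) (three triplet eighths span one quarter) = 4; eighth note = 2.
Total: 4 + 12 + 8 + 8 + 1 + 1 + 4 + 2 = 40.
40 ÷ 24 = 1 complete bar with 16 sixteenth notes remaining.

16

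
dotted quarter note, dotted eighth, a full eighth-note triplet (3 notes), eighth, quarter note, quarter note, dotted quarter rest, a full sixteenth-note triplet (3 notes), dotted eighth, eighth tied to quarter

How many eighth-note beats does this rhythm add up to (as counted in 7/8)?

20

One eighth-note beat = 2 sixteenth notes.
Convert each value to sixteenth notes: dotted quarter note = 6; dotted eighth = 3; a full eighth-note triplet (3 notes) (three triplet eighths span one quarter) = 4; eighth = 2; quarter note = 4; quarter note = 4; dotted quarter rest = 6; a full sixteenth-note triplet (3 notes) (three triplet sixteenths span one eighth) = 2; dotted eighth = 3; eighth tied to quarter (eighth + quarter) = 6.
Total: 6 + 3 + 4 + 2 + 4 + 4 + 6 + 2 + 3 + 6 = 40.
40 ÷ 2 = 20 beats.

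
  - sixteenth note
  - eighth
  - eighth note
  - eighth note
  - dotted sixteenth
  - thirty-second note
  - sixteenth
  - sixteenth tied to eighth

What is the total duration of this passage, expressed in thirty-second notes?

26

Convert each value to thirty-second notes: sixteenth note = 2; eighth = 4; eighth note = 4; eighth note = 4; dotted sixteenth = 3; thirty-second note = 1; sixteenth = 2; sixteenth tied to eighth (sixteenth + eighth) = 6.
Adding: 2 + 4 + 4 + 4 + 3 + 1 + 2 + 6 = 26 thirty-second notes.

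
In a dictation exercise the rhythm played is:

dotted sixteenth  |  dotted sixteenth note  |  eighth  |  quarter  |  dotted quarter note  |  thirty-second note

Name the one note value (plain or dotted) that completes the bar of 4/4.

The bar of 4/4 = 32 thirty-second notes.
Express everything in thirty-second notes: dotted sixteenth = 3; dotted sixteenth note = 3; eighth = 4; quarter = 8; dotted quarter note = 12; thirty-second note = 1.
Total: 3 + 3 + 4 + 8 + 12 + 1 = 31.
Remaining: 32 − 31 = 1 thirty-second note, which is a thirty-second note.

thirty-second note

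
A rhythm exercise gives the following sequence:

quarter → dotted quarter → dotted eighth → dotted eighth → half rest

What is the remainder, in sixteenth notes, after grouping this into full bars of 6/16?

0

One bar of 6/16 = 6 sixteenth notes.
Each duration in sixteenth notes: quarter = 4; dotted quarter = 6; dotted eighth = 3; dotted eighth = 3; half rest = 8.
Total: 4 + 6 + 3 + 3 + 8 = 24.
24 ÷ 6 = 4 complete bars with 0 sixteenth notes remaining.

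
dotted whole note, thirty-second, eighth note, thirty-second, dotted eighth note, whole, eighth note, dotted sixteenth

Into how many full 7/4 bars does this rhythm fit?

1

One bar of 7/4 = 56 thirty-second notes.
In thirty-second notes: dotted whole note = 48; thirty-second = 1; eighth note = 4; thirty-second = 1; dotted eighth note = 6; whole = 32; eighth note = 4; dotted sixteenth = 3.
Total: 48 + 1 + 4 + 1 + 6 + 32 + 4 + 3 = 99.
99 ÷ 56 = 1 complete bar with 43 left over.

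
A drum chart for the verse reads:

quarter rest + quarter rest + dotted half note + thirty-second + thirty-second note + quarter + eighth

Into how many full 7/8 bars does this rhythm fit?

1

One bar of 7/8 = 28 thirty-second notes.
Express everything in thirty-second notes: quarter rest = 8; quarter rest = 8; dotted half note = 24; thirty-second = 1; thirty-second note = 1; quarter = 8; eighth = 4.
Sum: 8 + 8 + 24 + 1 + 1 + 8 + 4 = 54.
54 ÷ 28 = 1 complete bar with 26 left over.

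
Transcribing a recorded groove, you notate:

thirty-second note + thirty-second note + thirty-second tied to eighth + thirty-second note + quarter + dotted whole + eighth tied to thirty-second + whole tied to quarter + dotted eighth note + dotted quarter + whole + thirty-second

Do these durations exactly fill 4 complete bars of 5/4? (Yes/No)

Yes

One bar of 5/4 = 40 thirty-second notes, so 4 bars = 160.
In thirty-second notes: thirty-second note = 1; thirty-second note = 1; thirty-second tied to eighth (thirty-second + eighth) = 5; thirty-second note = 1; quarter = 8; dotted whole = 48; eighth tied to thirty-second (eighth + thirty-second) = 5; whole tied to quarter (whole + quarter) = 40; dotted eighth note = 6; dotted quarter = 12; whole = 32; thirty-second = 1.
Altogether 1 + 1 + 5 + 1 + 8 + 48 + 5 + 40 + 6 + 12 + 32 + 1 = 160.
160 equals 160, so the answer is Yes.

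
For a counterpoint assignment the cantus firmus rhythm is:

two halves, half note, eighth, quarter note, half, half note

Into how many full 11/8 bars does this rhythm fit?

One bar of 11/8 = 11 eighth notes.
Working in eighth notes: half = 4; half = 4; half note = 4; eighth = 1; quarter note = 2; half = 4; half note = 4.
Sum: 4 + 4 + 4 + 1 + 2 + 4 + 4 = 23.
23 ÷ 11 = 2 complete bars with 1 left over.

2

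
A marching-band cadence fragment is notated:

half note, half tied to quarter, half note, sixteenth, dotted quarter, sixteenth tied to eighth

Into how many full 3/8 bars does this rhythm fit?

6

One bar of 3/8 = 6 sixteenth notes.
Convert each value to sixteenth notes: half note = 8; half tied to quarter (half + quarter) = 12; half note = 8; sixteenth = 1; dotted quarter = 6; sixteenth tied to eighth (sixteenth + eighth) = 3.
Sum: 8 + 12 + 8 + 1 + 6 + 3 = 38.
38 ÷ 6 = 6 complete bars with 2 left over.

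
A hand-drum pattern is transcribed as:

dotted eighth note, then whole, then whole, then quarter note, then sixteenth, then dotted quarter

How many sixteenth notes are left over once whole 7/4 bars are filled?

18

One bar of 7/4 = 28 sixteenth notes.
Convert each value to sixteenth notes: dotted eighth note = 3; whole = 16; whole = 16; quarter note = 4; sixteenth = 1; dotted quarter = 6.
Altogether 3 + 16 + 16 + 4 + 1 + 6 = 46.
46 ÷ 28 = 1 complete bar with 18 sixteenth notes remaining.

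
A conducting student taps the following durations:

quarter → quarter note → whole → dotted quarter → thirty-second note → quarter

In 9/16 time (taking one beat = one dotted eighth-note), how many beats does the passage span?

11.5

One dotted eighth-note beat = 6 thirty-second notes.
In thirty-second notes: quarter = 8; quarter note = 8; whole = 32; dotted quarter = 12; thirty-second note = 1; quarter = 8.
Sum: 8 + 8 + 32 + 12 + 1 + 8 = 69.
69 ÷ 6 = 11.5 beats.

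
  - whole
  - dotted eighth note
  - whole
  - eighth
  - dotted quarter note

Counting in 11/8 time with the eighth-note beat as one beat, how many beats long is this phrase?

21.5

One eighth-note beat = 2 sixteenth notes.
Working in sixteenth notes: whole = 16; dotted eighth note = 3; whole = 16; eighth = 2; dotted quarter note = 6.
Altogether 16 + 3 + 16 + 2 + 6 = 43.
43 ÷ 2 = 21.5 beats.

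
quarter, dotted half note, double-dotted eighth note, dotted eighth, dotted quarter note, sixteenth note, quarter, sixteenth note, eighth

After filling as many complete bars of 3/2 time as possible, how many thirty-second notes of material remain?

25

One bar of 3/2 = 48 thirty-second notes.
In thirty-second notes: quarter = 8; dotted half note = 24; double-dotted eighth note = 7; dotted eighth = 6; dotted quarter note = 12; sixteenth note = 2; quarter = 8; sixteenth note = 2; eighth = 4.
Sum: 8 + 24 + 7 + 6 + 12 + 2 + 8 + 2 + 4 = 73.
73 ÷ 48 = 1 complete bar with 25 thirty-second notes remaining.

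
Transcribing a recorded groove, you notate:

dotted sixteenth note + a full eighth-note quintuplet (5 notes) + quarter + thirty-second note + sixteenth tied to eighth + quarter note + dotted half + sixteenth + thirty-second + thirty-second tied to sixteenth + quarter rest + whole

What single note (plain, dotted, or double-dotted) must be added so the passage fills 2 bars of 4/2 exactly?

2 bars of 4/2 = 128 thirty-second notes.
In thirty-second notes: dotted sixteenth note = 3; a full eighth-note quintuplet (5 notes) (five quintuplet eighths span one half) = 16; quarter = 8; thirty-second note = 1; sixteenth tied to eighth (sixteenth + eighth) = 6; quarter note = 8; dotted half = 24; sixteenth = 2; thirty-second = 1; thirty-second tied to sixteenth (thirty-second + sixteenth) = 3; quarter rest = 8; whole = 32.
Adding: 3 + 16 + 8 + 1 + 6 + 8 + 24 + 2 + 1 + 3 + 8 + 32 = 112.
Remaining: 128 − 112 = 16 thirty-second notes, which is a half note.

half note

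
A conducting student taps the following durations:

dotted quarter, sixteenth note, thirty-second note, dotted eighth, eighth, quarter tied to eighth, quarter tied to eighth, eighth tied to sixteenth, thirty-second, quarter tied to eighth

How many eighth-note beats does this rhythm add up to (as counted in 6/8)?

17

One eighth-note beat = 4 thirty-second notes.
In thirty-second notes: dotted quarter = 12; sixteenth note = 2; thirty-second note = 1; dotted eighth = 6; eighth = 4; quarter tied to eighth (quarter + eighth) = 12; quarter tied to eighth (quarter + eighth) = 12; eighth tied to sixteenth (eighth + sixteenth) = 6; thirty-second = 1; quarter tied to eighth (quarter + eighth) = 12.
Altogether 12 + 2 + 1 + 6 + 4 + 12 + 12 + 6 + 1 + 12 = 68.
68 ÷ 4 = 17 beats.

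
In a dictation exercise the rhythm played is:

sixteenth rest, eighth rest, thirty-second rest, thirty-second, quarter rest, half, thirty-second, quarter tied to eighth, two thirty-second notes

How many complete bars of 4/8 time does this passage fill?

One bar of 4/8 = 16 thirty-second notes.
Convert each value to thirty-second notes: sixteenth rest = 2; eighth rest = 4; thirty-second rest = 1; thirty-second = 1; quarter rest = 8; half = 16; thirty-second = 1; quarter tied to eighth (quarter + eighth) = 12; thirty-second note = 1; thirty-second note = 1.
Sum: 2 + 4 + 1 + 1 + 8 + 16 + 1 + 12 + 1 + 1 = 47.
47 ÷ 16 = 2 complete bars with 15 left over.

2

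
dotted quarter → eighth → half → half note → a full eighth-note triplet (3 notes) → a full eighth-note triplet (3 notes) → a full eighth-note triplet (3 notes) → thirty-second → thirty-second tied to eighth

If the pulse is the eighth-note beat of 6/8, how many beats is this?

19.5

One eighth-note beat = 4 thirty-second notes.
Express everything in thirty-second notes: dotted quarter = 12; eighth = 4; half = 16; half note = 16; a full eighth-note triplet (3 notes) (three triplet eighths span one quarter) = 8; a full eighth-note triplet (3 notes) (three triplet eighths span one quarter) = 8; a full eighth-note triplet (3 notes) (three triplet eighths span one quarter) = 8; thirty-second = 1; thirty-second tied to eighth (thirty-second + eighth) = 5.
Adding: 12 + 4 + 16 + 16 + 8 + 8 + 8 + 1 + 5 = 78.
78 ÷ 4 = 19.5 beats.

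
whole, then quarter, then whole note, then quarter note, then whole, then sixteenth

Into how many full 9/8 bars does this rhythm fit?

3

One bar of 9/8 = 18 sixteenth notes.
Convert each value to sixteenth notes: whole = 16; quarter = 4; whole note = 16; quarter note = 4; whole = 16; sixteenth = 1.
Altogether 16 + 4 + 16 + 4 + 16 + 1 = 57.
57 ÷ 18 = 3 complete bars with 3 left over.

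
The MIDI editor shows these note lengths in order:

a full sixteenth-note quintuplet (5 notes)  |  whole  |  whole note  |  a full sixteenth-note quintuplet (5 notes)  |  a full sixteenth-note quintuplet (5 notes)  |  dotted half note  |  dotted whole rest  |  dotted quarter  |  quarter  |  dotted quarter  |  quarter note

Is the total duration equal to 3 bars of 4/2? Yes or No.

One bar of 4/2 = 16 eighth notes, so 3 bars = 48.
Working in eighth notes: a full sixteenth-note quintuplet (5 notes) (five quintuplet sixteenths span one quarter) = 2; whole = 8; whole note = 8; a full sixteenth-note quintuplet (5 notes) (five quintuplet sixteenths span one quarter) = 2; a full sixteenth-note quintuplet (5 notes) (five quintuplet sixteenths span one quarter) = 2; dotted half note = 6; dotted whole rest = 12; dotted quarter = 3; quarter = 2; dotted quarter = 3; quarter note = 2.
Sum: 2 + 8 + 8 + 2 + 2 + 6 + 12 + 3 + 2 + 3 + 2 = 50.
50 exceeds 48, so the answer is No.

No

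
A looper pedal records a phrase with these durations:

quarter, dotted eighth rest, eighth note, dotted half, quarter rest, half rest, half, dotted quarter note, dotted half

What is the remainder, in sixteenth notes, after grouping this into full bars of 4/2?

One bar of 4/2 = 32 sixteenth notes.
Each duration in sixteenth notes: quarter = 4; dotted eighth rest = 3; eighth note = 2; dotted half = 12; quarter rest = 4; half rest = 8; half = 8; dotted quarter note = 6; dotted half = 12.
Adding: 4 + 3 + 2 + 12 + 4 + 8 + 8 + 6 + 12 = 59.
59 ÷ 32 = 1 complete bar with 27 sixteenth notes remaining.

27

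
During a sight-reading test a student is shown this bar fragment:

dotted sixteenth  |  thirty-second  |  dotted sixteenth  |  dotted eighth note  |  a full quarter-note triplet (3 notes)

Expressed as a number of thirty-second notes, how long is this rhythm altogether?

In thirty-second notes: dotted sixteenth = 3; thirty-second = 1; dotted sixteenth = 3; dotted eighth note = 6; a full quarter-note triplet (3 notes) (three triplet quarters span one half) = 16.
Total: 3 + 1 + 3 + 6 + 16 = 29 thirty-second notes.

29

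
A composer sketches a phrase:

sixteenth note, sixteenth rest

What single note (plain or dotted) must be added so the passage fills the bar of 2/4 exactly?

The bar of 2/4 = 8 sixteenth notes.
Working in sixteenth notes: sixteenth note = 1; sixteenth rest = 1.
Sum: 1 + 1 = 2.
Remaining: 8 − 2 = 6 sixteenth notes, which is a dotted quarter note.

dotted quarter note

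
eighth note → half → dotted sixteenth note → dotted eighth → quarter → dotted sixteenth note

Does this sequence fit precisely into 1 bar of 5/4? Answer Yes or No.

One bar of 5/4 = 40 thirty-second notes.
In thirty-second notes: eighth note = 4; half = 16; dotted sixteenth note = 3; dotted eighth = 6; quarter = 8; dotted sixteenth note = 3.
Adding: 4 + 16 + 3 + 6 + 8 + 3 = 40.
40 equals 40, so the answer is Yes.

Yes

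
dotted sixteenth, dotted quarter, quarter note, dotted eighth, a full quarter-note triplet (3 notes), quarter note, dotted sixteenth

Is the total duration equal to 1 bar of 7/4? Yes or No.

One bar of 7/4 = 56 thirty-second notes.
In thirty-second notes: dotted sixteenth = 3; dotted quarter = 12; quarter note = 8; dotted eighth = 6; a full quarter-note triplet (3 notes) (three triplet quarters span one half) = 16; quarter note = 8; dotted sixteenth = 3.
Sum: 3 + 12 + 8 + 6 + 16 + 8 + 3 = 56.
56 equals 56, so the answer is Yes.

Yes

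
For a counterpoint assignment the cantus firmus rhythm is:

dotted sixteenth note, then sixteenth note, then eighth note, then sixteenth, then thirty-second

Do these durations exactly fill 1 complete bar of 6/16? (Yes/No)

One bar of 6/16 = 12 thirty-second notes.
Each duration in thirty-second notes: dotted sixteenth note = 3; sixteenth note = 2; eighth note = 4; sixteenth = 2; thirty-second = 1.
Sum: 3 + 2 + 4 + 2 + 1 = 12.
12 equals 12, so the answer is Yes.

Yes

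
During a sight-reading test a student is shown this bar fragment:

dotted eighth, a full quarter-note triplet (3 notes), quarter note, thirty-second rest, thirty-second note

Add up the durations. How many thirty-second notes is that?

In thirty-second notes: dotted eighth = 6; a full quarter-note triplet (3 notes) (three triplet quarters span one half) = 16; quarter note = 8; thirty-second rest = 1; thirty-second note = 1.
Total: 6 + 16 + 8 + 1 + 1 = 32 thirty-second notes.

32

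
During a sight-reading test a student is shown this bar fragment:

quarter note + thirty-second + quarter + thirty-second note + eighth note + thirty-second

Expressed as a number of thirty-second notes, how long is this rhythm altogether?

23

In thirty-second notes: quarter note = 8; thirty-second = 1; quarter = 8; thirty-second note = 1; eighth note = 4; thirty-second = 1.
Sum: 8 + 1 + 8 + 1 + 4 + 1 = 23 thirty-second notes.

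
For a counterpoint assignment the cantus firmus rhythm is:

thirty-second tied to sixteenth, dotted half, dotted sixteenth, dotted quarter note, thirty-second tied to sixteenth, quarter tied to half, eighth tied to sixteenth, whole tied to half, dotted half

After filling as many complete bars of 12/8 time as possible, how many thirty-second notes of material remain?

One bar of 12/8 = 48 thirty-second notes.
Express everything in thirty-second notes: thirty-second tied to sixteenth (thirty-second + sixteenth) = 3; dotted half = 24; dotted sixteenth = 3; dotted quarter note = 12; thirty-second tied to sixteenth (thirty-second + sixteenth) = 3; quarter tied to half (quarter + half) = 24; eighth tied to sixteenth (eighth + sixteenth) = 6; whole tied to half (whole + half) = 48; dotted half = 24.
Altogether 3 + 24 + 3 + 12 + 3 + 24 + 6 + 48 + 24 = 147.
147 ÷ 48 = 3 complete bars with 3 thirty-second notes remaining.

3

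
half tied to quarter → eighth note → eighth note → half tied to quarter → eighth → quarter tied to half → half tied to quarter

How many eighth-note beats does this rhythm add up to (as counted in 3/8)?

27

One eighth-note beat = 2 sixteenth notes.
Convert each value to sixteenth notes: half tied to quarter (half + quarter) = 12; eighth note = 2; eighth note = 2; half tied to quarter (half + quarter) = 12; eighth = 2; quarter tied to half (quarter + half) = 12; half tied to quarter (half + quarter) = 12.
Sum: 12 + 2 + 2 + 12 + 2 + 12 + 12 = 54.
54 ÷ 2 = 27 beats.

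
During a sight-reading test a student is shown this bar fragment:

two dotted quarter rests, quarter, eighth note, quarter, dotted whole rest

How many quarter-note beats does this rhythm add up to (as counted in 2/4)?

One quarter-note beat = 2 eighth notes.
Working in eighth notes: dotted quarter rest = 3; dotted quarter rest = 3; quarter = 2; eighth note = 1; quarter = 2; dotted whole rest = 12.
Altogether 3 + 3 + 2 + 1 + 2 + 12 = 23.
23 ÷ 2 = 11.5 beats.

11.5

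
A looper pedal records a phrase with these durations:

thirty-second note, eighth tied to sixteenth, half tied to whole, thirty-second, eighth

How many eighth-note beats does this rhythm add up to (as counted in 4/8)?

One eighth-note beat = 4 thirty-second notes.
Express everything in thirty-second notes: thirty-second note = 1; eighth tied to sixteenth (eighth + sixteenth) = 6; half tied to whole (half + whole) = 48; thirty-second = 1; eighth = 4.
Adding: 1 + 6 + 48 + 1 + 4 = 60.
60 ÷ 4 = 15 beats.

15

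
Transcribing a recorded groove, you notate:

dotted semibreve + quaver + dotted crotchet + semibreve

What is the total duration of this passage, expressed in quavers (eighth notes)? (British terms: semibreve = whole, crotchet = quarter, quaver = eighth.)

24

Convert each value to eighth notes: dotted semibreve = 12; quaver = 1; dotted crotchet = 3; semibreve = 8.
Adding: 12 + 1 + 3 + 8 = 24 eighth notes.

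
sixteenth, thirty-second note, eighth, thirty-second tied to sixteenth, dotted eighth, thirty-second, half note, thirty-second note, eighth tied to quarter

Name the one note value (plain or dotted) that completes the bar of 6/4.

The bar of 6/4 = 48 thirty-second notes.
Express everything in thirty-second notes: sixteenth = 2; thirty-second note = 1; eighth = 4; thirty-second tied to sixteenth (thirty-second + sixteenth) = 3; dotted eighth = 6; thirty-second = 1; half note = 16; thirty-second note = 1; eighth tied to quarter (eighth + quarter) = 12.
Total: 2 + 1 + 4 + 3 + 6 + 1 + 16 + 1 + 12 = 46.
Remaining: 48 − 46 = 2 thirty-second notes, which is a sixteenth note.

sixteenth note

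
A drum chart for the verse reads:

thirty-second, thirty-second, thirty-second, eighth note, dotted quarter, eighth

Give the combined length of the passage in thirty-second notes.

Working in thirty-second notes: thirty-second = 1; thirty-second = 1; thirty-second = 1; eighth note = 4; dotted quarter = 12; eighth = 4.
Total: 1 + 1 + 1 + 4 + 12 + 4 = 23 thirty-second notes.

23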